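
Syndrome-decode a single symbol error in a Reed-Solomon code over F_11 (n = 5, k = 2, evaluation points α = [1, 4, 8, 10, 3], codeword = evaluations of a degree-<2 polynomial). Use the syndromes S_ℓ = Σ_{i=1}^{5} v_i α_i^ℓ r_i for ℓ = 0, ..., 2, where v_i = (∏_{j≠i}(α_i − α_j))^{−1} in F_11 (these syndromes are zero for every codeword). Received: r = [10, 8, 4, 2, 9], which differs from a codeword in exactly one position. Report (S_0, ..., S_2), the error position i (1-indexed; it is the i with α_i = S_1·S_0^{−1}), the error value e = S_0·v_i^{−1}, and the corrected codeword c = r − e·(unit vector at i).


S = (8, 8, 8), error at position 1, error magnitude e = 10, c = [0, 8, 4, 2, 9].

Step 1: column multipliers v_i = (∏_{j≠i}(α_i − α_j))^{−1} mod 11.
  i = 1 (α = 1): (1−4)(1−8)(1−10)(1−3) = (−3)·(−7)·(−9)·(−2) = 378 ≡ 4, so v_1 = 4^{−1} = 3 (mod 11).
  i = 2 (α = 4): (4−1)(4−8)(4−10)(4−3) = 3·(−4)·(−6)·1 = 72 ≡ 6, so v_2 = 6^{−1} = 2 (mod 11).
  i = 3 (α = 8): (8−1)(8−4)(8−10)(8−3) = 7·4·(−2)·5 = −280 ≡ 6, so v_3 = 6^{−1} = 2 (mod 11).
  i = 4 (α = 10): (10−1)(10−4)(10−8)(10−3) = 9·6·2·7 = 756 ≡ 8, so v_4 = 8^{−1} = 7 (mod 11).
  i = 5 (α = 3): (3−1)(3−4)(3−8)(3−10) = 2·(−1)·(−5)·(−7) = −70 ≡ 7, so v_5 = 7^{−1} = 8 (mod 11).
  v = [3, 2, 2, 7, 8].
Step 2: syndromes of r = [10, 8, 4, 2, 9] (all sums mod 11).
  S_0 = Σ v_i r_i = 3·10 + 2·8 + 2·4 + 7·2 + 8·9 = 140 ≡ 8.
  S_1 = Σ v_i α_i r_i = 3·1·10 + 2·4·8 + 2·8·4 + 7·10·2 + 8·3·9 = 514 ≡ 8.
  α_i^2 mod 11 = [1, 5, 9, 1, 9].
  S_2 = Σ v_i α_i^2 r_i = 3·1·10 + 2·5·8 + 2·9·4 + 7·1·2 + 8·9·9 = 844 ≡ 8.
  S = (8, 8, 8) ≠ 0, so r is not a codeword (an error is present).
Step 3: locate the error. For a single error e at position i, S_ℓ = v_i·e·α_i^ℓ, so α_err = S_1/S_0.
  S_0^{−1} = 8^{−1} = 7 (mod 11), so α_err = 8·7 = 56 ≡ 1 = α_1. Error position i = 1.
  Consistency check: S_2/S_1 = 8·7 = 56 ≡ 1 = α_err ✓ (single-error assumption holds).
Step 4: error magnitude e = S_0/v_1 = S_0·∏_{j≠1}(α_1 − α_j) = 8·4 = 32 ≡ 10 (mod 11).
Step 5: correct position 1: c_1 = r_1 − e = 10 − 10 ≡ 0 (mod 11). Hence c = [0, 8, 4, 2, 9].
  Check: interpolating c through the α_i gives m(x) = 1 + 10·x (degree < 2) with m(α_i) = c_i for every i, so c is indeed a codeword.


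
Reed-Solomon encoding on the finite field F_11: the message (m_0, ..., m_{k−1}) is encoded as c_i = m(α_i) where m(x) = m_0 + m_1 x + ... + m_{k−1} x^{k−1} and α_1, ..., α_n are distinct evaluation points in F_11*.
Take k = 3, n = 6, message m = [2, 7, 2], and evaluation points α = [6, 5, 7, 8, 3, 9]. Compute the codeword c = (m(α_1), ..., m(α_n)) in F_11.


c = [6, 10, 6, 10, 8, 7]

Message polynomial: m(x) = 2 + 7·x + 2·x^2 (mod 11).
For each evaluation point α_i, compute m(α_i) mod 11:
  α_1 = 6: Horner steps 2 → 8 → 6, so m(6) = 6.
  α_2 = 5: Horner steps 2 → 6 → 10, so m(5) = 10.
  α_3 = 7: Horner steps 2 → 10 → 6, so m(7) = 6.
  α_4 = 8: Horner steps 2 → 1 → 10, so m(8) = 10.
  α_5 = 3: Horner steps 2 → 2 → 8, so m(3) = 8.
  α_6 = 9: Horner steps 2 → 3 → 7, so m(9) = 7.
Codeword c = [6, 10, 6, 10, 8, 7] ∈ F_11^6.


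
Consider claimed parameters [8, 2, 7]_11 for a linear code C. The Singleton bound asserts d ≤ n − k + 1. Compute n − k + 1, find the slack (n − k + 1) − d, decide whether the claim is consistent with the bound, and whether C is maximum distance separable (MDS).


Singleton RHS = n − k + 1 = 7, slack = 0, bound satisfied, MDS.

Singleton bound: d ≤ n − k + 1.
Here n = 8, k = 2, so n − k + 1 = 7.
Given d = 7, check d ≤ 7: YES.
Slack = (n − k + 1) − d = 0.
The code is MDS (slack = 0).
Description: the claimed parameters are [8, 2, 7]_11; such a code would be MDS (meets Singleton bound).


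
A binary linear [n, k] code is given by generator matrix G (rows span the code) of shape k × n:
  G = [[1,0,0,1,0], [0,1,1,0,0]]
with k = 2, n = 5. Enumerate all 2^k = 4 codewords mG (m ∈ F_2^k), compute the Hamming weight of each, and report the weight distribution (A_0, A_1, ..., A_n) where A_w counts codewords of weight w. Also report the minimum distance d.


Weight distribution: A_0 = 1, A_2 = 2, A_4 = 1. Minimum distance d = 2.

Enumerate all 2^2 = 4 messages m ∈ F_2^2.
For each, compute codeword c = mG in F_2^5, then tally its weight.
  m = 00 → c = 00000, weight = 0.
  m = 10 → c = 10010, weight = 2.
  m = 01 → c = 01100, weight = 2.
  m = 11 → c = 11110, weight = 4.
Tally weights:
  weight 0: 1 codewords.
  weight 2: 2 codewords.
  weight 4: 1 codewords.
Minimum distance d = smallest w > 0 with A_w > 0 = 2.
Sanity: Σ A_w = 4 = 2^2 = 4 ✓.


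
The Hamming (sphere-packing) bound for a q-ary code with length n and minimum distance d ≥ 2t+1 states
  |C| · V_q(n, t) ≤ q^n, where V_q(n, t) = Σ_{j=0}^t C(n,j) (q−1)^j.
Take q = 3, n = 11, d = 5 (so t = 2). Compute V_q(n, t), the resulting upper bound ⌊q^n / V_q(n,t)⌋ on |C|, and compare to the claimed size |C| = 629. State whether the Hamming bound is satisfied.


V_q(n, t) = 243, q^n = 177147, Hamming bound = 729, |C| = 629 ≤ bound (satisfied).

Step 1: Compute V_q(n, t) = Σ_{j=0}^2 C(n, j) (q−1)^j.
  j = 0: C(11,0)·(2)^0 = 1·1 = 1.
  j = 1: C(11,1)·(2)^1 = 11·2 = 22.
  j = 2: C(11,2)·(2)^2 = 55·4 = 220.
  V_q(n, t) = 1 + 22 + 220 = 243.
Step 2: q^n = 3^11 = 177147.
Step 3: Hamming bound ⌊q^n / V_q(n,t)⌋ = ⌊177147/243⌋ = 729.
Step 4: Compare |C| = 629 to 729: satisfied.
The claimed |C| lies below the Hamming bound.


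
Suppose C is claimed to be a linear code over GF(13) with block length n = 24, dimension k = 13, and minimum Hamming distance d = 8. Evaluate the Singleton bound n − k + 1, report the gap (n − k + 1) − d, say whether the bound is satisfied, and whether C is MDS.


Singleton RHS = n − k + 1 = 12, slack = 4, bound satisfied, not MDS.

Singleton bound: d ≤ n − k + 1.
Here n = 24, k = 13, so n − k + 1 = 12.
Given d = 8, check d ≤ 12: YES.
Slack = (n − k + 1) − d = 4.
The code is NOT MDS (slack = 4 > 0).
Description: the claimed parameters are [24, 13, 8]_13; such a code would be non-MDS.


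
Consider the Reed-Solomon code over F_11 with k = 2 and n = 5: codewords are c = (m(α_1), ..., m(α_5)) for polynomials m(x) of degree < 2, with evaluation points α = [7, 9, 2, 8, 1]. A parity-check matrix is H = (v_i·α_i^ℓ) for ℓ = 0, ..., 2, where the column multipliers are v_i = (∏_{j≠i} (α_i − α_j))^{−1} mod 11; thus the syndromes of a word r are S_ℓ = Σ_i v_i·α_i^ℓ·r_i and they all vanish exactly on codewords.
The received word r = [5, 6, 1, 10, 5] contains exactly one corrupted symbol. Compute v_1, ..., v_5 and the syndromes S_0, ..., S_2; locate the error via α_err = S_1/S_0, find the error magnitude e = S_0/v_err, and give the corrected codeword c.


S = (7, 5, 2), error at position 1, error magnitude e = 2, c = [3, 6, 1, 10, 5].

Step 1: column multipliers v_i = (∏_{j≠i}(α_i − α_j))^{−1} mod 11.
  i = 1 (α = 7): (7−9)(7−2)(7−8)(7−1) = (−2)·5·(−1)·6 = 60 ≡ 5, so v_1 = 5^{−1} = 9 (mod 11).
  i = 2 (α = 9): (9−7)(9−2)(9−8)(9−1) = 2·7·1·8 = 112 ≡ 2, so v_2 = 2^{−1} = 6 (mod 11).
  i = 3 (α = 2): (2−7)(2−9)(2−8)(2−1) = (−5)·(−7)·(−6)·1 = −210 ≡ 10, so v_3 = 10^{−1} = 10 (mod 11).
  i = 4 (α = 8): (8−7)(8−9)(8−2)(8−1) = 1·(−1)·6·7 = −42 ≡ 2, so v_4 = 2^{−1} = 6 (mod 11).
  i = 5 (α = 1): (1−7)(1−9)(1−2)(1−8) = (−6)·(−8)·(−1)·(−7) = 336 ≡ 6, so v_5 = 6^{−1} = 2 (mod 11).
  v = [9, 6, 10, 6, 2].
Step 2: syndromes of r = [5, 6, 1, 10, 5] (all sums mod 11).
  S_0 = Σ v_i r_i = 9·5 + 6·6 + 10·1 + 6·10 + 2·5 = 161 ≡ 7.
  S_1 = Σ v_i α_i r_i = 9·7·5 + 6·9·6 + 10·2·1 + 6·8·10 + 2·1·5 = 1149 ≡ 5.
  α_i^2 mod 11 = [5, 4, 4, 9, 1].
  S_2 = Σ v_i α_i^2 r_i = 9·5·5 + 6·4·6 + 10·4·1 + 6·9·10 + 2·1·5 = 959 ≡ 2.
  S = (7, 5, 2) ≠ 0, so r is not a codeword (an error is present).
Step 3: locate the error. For a single error e at position i, S_ℓ = v_i·e·α_i^ℓ, so α_err = S_1/S_0.
  S_0^{−1} = 7^{−1} = 8 (mod 11), so α_err = 5·8 = 40 ≡ 7 = α_1. Error position i = 1.
  Consistency check: S_2/S_1 = 2·9 = 18 ≡ 7 = α_err ✓ (single-error assumption holds).
Step 4: error magnitude e = S_0/v_1 = S_0·∏_{j≠1}(α_1 − α_j) = 7·5 = 35 ≡ 2 (mod 11).
Step 5: correct position 1: c_1 = r_1 − e = 5 − 2 ≡ 3 (mod 11). Hence c = [3, 6, 1, 10, 5].
  Check: interpolating c through the α_i gives m(x) = 9 + 7·x (degree < 2) with m(α_i) = c_i for every i, so c is indeed a codeword.


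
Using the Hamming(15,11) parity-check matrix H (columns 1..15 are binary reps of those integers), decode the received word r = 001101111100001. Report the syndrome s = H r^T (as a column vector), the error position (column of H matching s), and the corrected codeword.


s = (0, 0, 1, 0)^T, error position = 2, corrected codeword c = 011101111100001

Compute s = H r^T mod 2 one row at a time:
  s_1 = 1 + 1 + 1 + 0 + 0 + 0 + 0 + 1 = 4 ≡ 0 (mod 2).
  s_2 = 1 + 0 + 1 + 1 + 0 + 0 + 0 + 1 = 4 ≡ 0 (mod 2).
  s_3 = 0 + 1 + 1 + 1 + 1 + 0 + 0 + 1 = 5 ≡ 1 (mod 2).
  s_4 = 0 + 1 + 0 + 1 + 1 + 0 + 0 + 1 = 4 ≡ 0 (mod 2).
s = (0, 0, 1, 0)^T — this equals column 2 of H (binary 0010), so error is at position 2.
Correct: flip bit 2 of r = 001101111100001 to get c = 011101111100001.


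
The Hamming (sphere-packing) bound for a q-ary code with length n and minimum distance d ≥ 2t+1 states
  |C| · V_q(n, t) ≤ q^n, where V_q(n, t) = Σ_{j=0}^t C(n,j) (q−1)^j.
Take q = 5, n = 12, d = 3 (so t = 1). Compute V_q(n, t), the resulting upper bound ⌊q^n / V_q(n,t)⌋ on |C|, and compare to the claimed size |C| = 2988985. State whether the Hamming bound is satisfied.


V_q(n, t) = 49, q^n = 244140625, Hamming bound = 4982461, |C| = 2988985 ≤ bound (satisfied).

Step 1: Compute V_q(n, t) = Σ_{j=0}^1 C(n, j) (q−1)^j.
  j = 0: C(12,0)·(4)^0 = 1·1 = 1.
  j = 1: C(12,1)·(4)^1 = 12·4 = 48.
  V_q(n, t) = 1 + 48 = 49.
Step 2: q^n = 5^12 = 244140625.
Step 3: Hamming bound ⌊q^n / V_q(n,t)⌋ = ⌊244140625/49⌋ = 4982461.
Step 4: Compare |C| = 2988985 to 4982461: satisfied.
The claimed |C| lies below the Hamming bound.


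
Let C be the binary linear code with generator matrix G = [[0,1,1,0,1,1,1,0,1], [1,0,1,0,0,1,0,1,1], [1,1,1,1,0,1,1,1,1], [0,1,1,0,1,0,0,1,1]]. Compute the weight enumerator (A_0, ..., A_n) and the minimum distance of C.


Weight distribution: A_0 = 1, A_3 = 2, A_4 = 4, A_5 = 6, A_6 = 2, A_8 = 1. Minimum distance d = 3.

Enumerate all 2^4 = 16 messages m ∈ F_2^4.
For each, compute codeword c = mG in F_2^9, then tally its weight.
  m = 0000 → c = 000000000, weight = 0.
  m = 1000 → c = 011011101, weight = 6.
  m = 0100 → c = 101001011, weight = 5.
  m = 1100 → c = 110010110, weight = 5.
  m = 0010 → c = 111101111, weight = 8.
  m = 1010 → c = 100110010, weight = 4.
  m = 0110 → c = 010100100, weight = 3.
  m = 1110 → c = 001111001, weight = 5.
  m = 0001 → c = 011010011, weight = 5.
  m = 1001 → c = 000001110, weight = 3.
  m = 0101 → c = 110011000, weight = 4.
  m = 1101 → c = 101000101, weight = 4.
  m = 0011 → c = 100111100, weight = 5.
  m = 1011 → c = 111100001, weight = 5.
  m = 0111 → c = 001110111, weight = 6.
  m = 1111 → c = 010101010, weight = 4.
Tally weights:
  weight 0: 1 codewords.
  weight 3: 2 codewords.
  weight 4: 4 codewords.
  weight 5: 6 codewords.
  weight 6: 2 codewords.
  weight 8: 1 codewords.
Minimum distance d = smallest w > 0 with A_w > 0 = 3.
Sanity: Σ A_w = 16 = 2^4 = 16 ✓.


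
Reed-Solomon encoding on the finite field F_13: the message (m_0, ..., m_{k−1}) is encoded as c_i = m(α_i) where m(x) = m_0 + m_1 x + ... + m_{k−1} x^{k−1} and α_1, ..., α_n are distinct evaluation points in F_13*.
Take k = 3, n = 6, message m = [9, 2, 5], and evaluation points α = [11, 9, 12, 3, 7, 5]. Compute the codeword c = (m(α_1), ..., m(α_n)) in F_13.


c = [12, 3, 12, 8, 8, 1]

Message polynomial: m(x) = 9 + 2·x + 5·x^2 (mod 13).
For each evaluation point α_i, compute m(α_i) mod 13:
  α_1 = 11: Horner steps 5 → 5 → 12, so m(11) = 12.
  α_2 = 9: Horner steps 5 → 8 → 3, so m(9) = 3.
  α_3 = 12: Horner steps 5 → 10 → 12, so m(12) = 12.
  α_4 = 3: Horner steps 5 → 4 → 8, so m(3) = 8.
  α_5 = 7: Horner steps 5 → 11 → 8, so m(7) = 8.
  α_6 = 5: Horner steps 5 → 1 → 1, so m(5) = 1.
Codeword c = [12, 3, 12, 8, 8, 1] ∈ F_13^6.


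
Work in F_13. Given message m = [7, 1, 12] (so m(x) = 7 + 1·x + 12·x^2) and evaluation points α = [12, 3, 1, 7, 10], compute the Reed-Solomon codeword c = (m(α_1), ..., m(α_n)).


c = [5, 1, 7, 4, 8]

Message polynomial: m(x) = 7 + 1·x + 12·x^2 (mod 13).
For each evaluation point α_i, compute m(α_i) mod 13:
  α_1 = 12: Horner steps 12 → 2 → 5, so m(12) = 5.
  α_2 = 3: Horner steps 12 → 11 → 1, so m(3) = 1.
  α_3 = 1: Horner steps 12 → 0 → 7, so m(1) = 7.
  α_4 = 7: Horner steps 12 → 7 → 4, so m(7) = 4.
  α_5 = 10: Horner steps 12 → 4 → 8, so m(10) = 8.
Codeword c = [5, 1, 7, 4, 8] ∈ F_13^5.


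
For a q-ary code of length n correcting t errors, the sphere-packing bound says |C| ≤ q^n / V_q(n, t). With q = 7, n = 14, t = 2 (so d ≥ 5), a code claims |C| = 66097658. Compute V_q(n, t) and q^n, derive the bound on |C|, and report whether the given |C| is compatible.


V_q(n, t) = 3361, q^n = 678223072849, Hamming bound = 201792047, |C| = 66097658 ≤ bound (satisfied).

Step 1: Compute V_q(n, t) = Σ_{j=0}^2 C(n, j) (q−1)^j.
  j = 0: C(14,0)·(6)^0 = 1·1 = 1.
  j = 1: C(14,1)·(6)^1 = 14·6 = 84.
  j = 2: C(14,2)·(6)^2 = 91·36 = 3276.
  V_q(n, t) = 1 + 84 + 3276 = 3361.
Step 2: q^n = 7^14 = 678223072849.
Step 3: Hamming bound ⌊q^n / V_q(n,t)⌋ = ⌊678223072849/3361⌋ = 201792047.
Step 4: Compare |C| = 66097658 to 201792047: satisfied.
The claimed |C| lies below the Hamming bound.


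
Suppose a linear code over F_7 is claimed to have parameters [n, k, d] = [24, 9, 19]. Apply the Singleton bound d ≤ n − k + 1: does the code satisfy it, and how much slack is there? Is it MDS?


Singleton RHS = n − k + 1 = 16, slack = -3, bound violated (no such code; not MDS).

Singleton bound: d ≤ n − k + 1.
Here n = 24, k = 9, so n − k + 1 = 16.
Given d = 19, check d ≤ 16: NO.
Slack = (n − k + 1) − d = -3.
The slack is negative: d = 19 exceeds n − k + 1 = 16 by 3, so the Singleton bound is violated and no linear [24, 9, 19]_7 code can exist. In particular it is not MDS (MDS requires d = n − k + 1 exactly).
Description: the claimed parameters are [24, 9, 19]_7; such a code would be impossible (violates the Singleton bound).


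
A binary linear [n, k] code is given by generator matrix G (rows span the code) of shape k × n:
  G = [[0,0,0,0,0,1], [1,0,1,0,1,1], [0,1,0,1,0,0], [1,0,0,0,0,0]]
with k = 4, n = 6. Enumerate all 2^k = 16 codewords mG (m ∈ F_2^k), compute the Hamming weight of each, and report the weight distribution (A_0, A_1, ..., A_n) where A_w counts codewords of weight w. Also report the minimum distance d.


Weight distribution: A_0 = 1, A_1 = 2, A_2 = 3, A_3 = 4, A_4 = 3, A_5 = 2, A_6 = 1. Minimum distance d = 1.

Enumerate all 2^4 = 16 messages m ∈ F_2^4.
For each, compute codeword c = mG in F_2^6, then tally its weight.
  m = 0000 → c = 000000, weight = 0.
  m = 1000 → c = 000001, weight = 1.
  m = 0100 → c = 101011, weight = 4.
  m = 1100 → c = 101010, weight = 3.
  m = 0010 → c = 010100, weight = 2.
  m = 1010 → c = 010101, weight = 3.
  m = 0110 → c = 111111, weight = 6.
  m = 1110 → c = 111110, weight = 5.
  m = 0001 → c = 100000, weight = 1.
  m = 1001 → c = 100001, weight = 2.
  m = 0101 → c = 001011, weight = 3.
  m = 1101 → c = 001010, weight = 2.
  m = 0011 → c = 110100, weight = 3.
  m = 1011 → c = 110101, weight = 4.
  m = 0111 → c = 011111, weight = 5.
  m = 1111 → c = 011110, weight = 4.
Tally weights:
  weight 0: 1 codewords.
  weight 1: 2 codewords.
  weight 2: 3 codewords.
  weight 3: 4 codewords.
  weight 4: 3 codewords.
  weight 5: 2 codewords.
  weight 6: 1 codewords.
Minimum distance d = smallest w > 0 with A_w > 0 = 1.
Sanity: Σ A_w = 16 = 2^4 = 16 ✓.


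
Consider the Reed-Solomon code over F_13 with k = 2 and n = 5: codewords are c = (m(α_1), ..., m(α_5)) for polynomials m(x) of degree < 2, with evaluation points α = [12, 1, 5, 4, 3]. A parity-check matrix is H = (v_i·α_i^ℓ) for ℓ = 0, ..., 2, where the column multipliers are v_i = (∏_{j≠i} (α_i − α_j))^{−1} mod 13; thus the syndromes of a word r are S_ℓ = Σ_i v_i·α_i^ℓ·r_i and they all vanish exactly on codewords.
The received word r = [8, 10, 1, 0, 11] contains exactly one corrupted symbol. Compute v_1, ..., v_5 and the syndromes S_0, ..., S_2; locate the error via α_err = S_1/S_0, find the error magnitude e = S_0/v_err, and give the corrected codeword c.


S = (4, 12, 10), error at position 5, error magnitude e = 12, c = [8, 10, 1, 0, 12].

Step 1: column multipliers v_i = (∏_{j≠i}(α_i − α_j))^{−1} mod 13.
  i = 1 (α = 12): (12−1)(12−5)(12−4)(12−3) = 11·7·8·9 = 5544 ≡ 6, so v_1 = 6^{−1} = 11 (mod 13).
  i = 2 (α = 1): (1−12)(1−5)(1−4)(1−3) = (−11)·(−4)·(−3)·(−2) = 264 ≡ 4, so v_2 = 4^{−1} = 10 (mod 13).
  i = 3 (α = 5): (5−12)(5−1)(5−4)(5−3) = (−7)·4·1·2 = −56 ≡ 9, so v_3 = 9^{−1} = 3 (mod 13).
  i = 4 (α = 4): (4−12)(4−1)(4−5)(4−3) = (−8)·3·(−1)·1 = 24 ≡ 11, so v_4 = 11^{−1} = 6 (mod 13).
  i = 5 (α = 3): (3−12)(3−1)(3−5)(3−4) = (−9)·2·(−2)·(−1) = −36 ≡ 3, so v_5 = 3^{−1} = 9 (mod 13).
  v = [11, 10, 3, 6, 9].
Step 2: syndromes of r = [8, 10, 1, 0, 11] (all sums mod 13).
  S_0 = Σ v_i r_i = 11·8 + 10·10 + 3·1 + 6·0 + 9·11 = 290 ≡ 4.
  S_1 = Σ v_i α_i r_i = 11·12·8 + 10·1·10 + 3·5·1 + 6·4·0 + 9·3·11 = 1468 ≡ 12.
  α_i^2 mod 13 = [1, 1, 12, 3, 9].
  S_2 = Σ v_i α_i^2 r_i = 11·1·8 + 10·1·10 + 3·12·1 + 6·3·0 + 9·9·11 = 1115 ≡ 10.
  S = (4, 12, 10) ≠ 0, so r is not a codeword (an error is present).
Step 3: locate the error. For a single error e at position i, S_ℓ = v_i·e·α_i^ℓ, so α_err = S_1/S_0.
  S_0^{−1} = 4^{−1} = 10 (mod 13), so α_err = 12·10 = 120 ≡ 3 = α_5. Error position i = 5.
  Consistency check: S_2/S_1 = 10·12 = 120 ≡ 3 = α_err ✓ (single-error assumption holds).
Step 4: error magnitude e = S_0/v_5 = S_0·∏_{j≠5}(α_5 − α_j) = 4·3 = 12 ≡ 12 (mod 13).
Step 5: correct position 5: c_5 = r_5 − e = 11 − 12 ≡ 12 (mod 13). Hence c = [8, 10, 1, 0, 12].
  Check: interpolating c through the α_i gives m(x) = 9 + 1·x (degree < 2) with m(α_i) = c_i for every i, so c is indeed a codeword.


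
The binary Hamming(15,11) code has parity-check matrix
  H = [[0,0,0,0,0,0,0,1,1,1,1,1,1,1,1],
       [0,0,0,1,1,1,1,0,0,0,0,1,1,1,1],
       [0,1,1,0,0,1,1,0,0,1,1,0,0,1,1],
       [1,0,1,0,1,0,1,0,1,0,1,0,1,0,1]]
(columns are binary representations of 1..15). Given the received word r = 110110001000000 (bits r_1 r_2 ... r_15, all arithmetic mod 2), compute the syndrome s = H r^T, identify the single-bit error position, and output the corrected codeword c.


s = (1, 0, 1, 1)^T, error position = 11, corrected codeword c = 110110001010000

Compute s = H r^T mod 2 one row at a time:
  s_1 = 0 + 1 + 0 + 0 + 0 + 0 + 0 + 0 = 1 ≡ 1 (mod 2).
  s_2 = 1 + 1 + 0 + 0 + 0 + 0 + 0 + 0 = 2 ≡ 0 (mod 2).
  s_3 = 1 + 0 + 0 + 0 + 0 + 0 + 0 + 0 = 1 ≡ 1 (mod 2).
  s_4 = 1 + 0 + 1 + 0 + 1 + 0 + 0 + 0 = 3 ≡ 1 (mod 2).
s = (1, 0, 1, 1)^T — this equals column 11 of H (binary 1011), so error is at position 11.
Correct: flip bit 11 of r = 110110001000000 to get c = 110110001010000.


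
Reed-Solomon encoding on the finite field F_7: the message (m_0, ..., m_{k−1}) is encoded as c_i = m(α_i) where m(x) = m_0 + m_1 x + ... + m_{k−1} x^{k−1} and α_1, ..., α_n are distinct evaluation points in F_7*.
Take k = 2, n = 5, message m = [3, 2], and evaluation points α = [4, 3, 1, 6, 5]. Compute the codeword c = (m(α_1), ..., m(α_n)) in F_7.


c = [4, 2, 5, 1, 6]

Message polynomial: m(x) = 3 + 2·x (mod 7).
For each evaluation point α_i, compute m(α_i) mod 7:
  α_1 = 4: Horner steps 2 → 4, so m(4) = 4.
  α_2 = 3: Horner steps 2 → 2, so m(3) = 2.
  α_3 = 1: Horner steps 2 → 5, so m(1) = 5.
  α_4 = 6: Horner steps 2 → 1, so m(6) = 1.
  α_5 = 5: Horner steps 2 → 6, so m(5) = 6.
Codeword c = [4, 2, 5, 1, 6] ∈ F_7^5.


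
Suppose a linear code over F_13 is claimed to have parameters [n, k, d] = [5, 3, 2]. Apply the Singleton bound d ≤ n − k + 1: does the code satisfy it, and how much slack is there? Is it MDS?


Singleton RHS = n − k + 1 = 3, slack = 1, bound satisfied, not MDS.

Singleton bound: d ≤ n − k + 1.
Here n = 5, k = 3, so n − k + 1 = 3.
Given d = 2, check d ≤ 3: YES.
Slack = (n − k + 1) − d = 1.
The code is NOT MDS (slack = 1 > 0).
Description: the claimed parameters are [5, 3, 2]_13; such a code would be non-MDS.


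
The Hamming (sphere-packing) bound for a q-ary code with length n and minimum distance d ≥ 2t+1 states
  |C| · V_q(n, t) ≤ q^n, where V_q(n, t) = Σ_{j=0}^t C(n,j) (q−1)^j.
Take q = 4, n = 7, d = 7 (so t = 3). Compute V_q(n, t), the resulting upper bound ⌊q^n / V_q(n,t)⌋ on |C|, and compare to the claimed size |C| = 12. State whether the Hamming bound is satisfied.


V_q(n, t) = 1156, q^n = 16384, Hamming bound = 14, |C| = 12 ≤ bound (satisfied).

Step 1: Compute V_q(n, t) = Σ_{j=0}^3 C(n, j) (q−1)^j.
  j = 0: C(7,0)·(3)^0 = 1·1 = 1.
  j = 1: C(7,1)·(3)^1 = 7·3 = 21.
  j = 2: C(7,2)·(3)^2 = 21·9 = 189.
  j = 3: C(7,3)·(3)^3 = 35·27 = 945.
  V_q(n, t) = 1 + 21 + 189 + 945 = 1156.
Step 2: q^n = 4^7 = 16384.
Step 3: Hamming bound ⌊q^n / V_q(n,t)⌋ = ⌊16384/1156⌋ = 14.
Step 4: Compare |C| = 12 to 14: satisfied.
The claimed |C| lies below the Hamming bound.


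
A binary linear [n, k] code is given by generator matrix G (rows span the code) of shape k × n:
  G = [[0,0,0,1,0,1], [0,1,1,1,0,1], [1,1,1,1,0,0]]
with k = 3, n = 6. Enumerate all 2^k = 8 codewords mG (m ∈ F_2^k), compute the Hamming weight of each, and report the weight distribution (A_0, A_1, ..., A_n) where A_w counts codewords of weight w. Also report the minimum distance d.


Weight distribution: A_0 = 1, A_2 = 4, A_4 = 3. Minimum distance d = 2.

Enumerate all 2^3 = 8 messages m ∈ F_2^3.
For each, compute codeword c = mG in F_2^6, then tally its weight.
  m = 000 → c = 000000, weight = 0.
  m = 100 → c = 000101, weight = 2.
  m = 010 → c = 011101, weight = 4.
  m = 110 → c = 011000, weight = 2.
  m = 001 → c = 111100, weight = 4.
  m = 101 → c = 111001, weight = 4.
  m = 011 → c = 100001, weight = 2.
  m = 111 → c = 100100, weight = 2.
Tally weights:
  weight 0: 1 codewords.
  weight 2: 4 codewords.
  weight 4: 3 codewords.
Minimum distance d = smallest w > 0 with A_w > 0 = 2.
Sanity: Σ A_w = 8 = 2^3 = 8 ✓.


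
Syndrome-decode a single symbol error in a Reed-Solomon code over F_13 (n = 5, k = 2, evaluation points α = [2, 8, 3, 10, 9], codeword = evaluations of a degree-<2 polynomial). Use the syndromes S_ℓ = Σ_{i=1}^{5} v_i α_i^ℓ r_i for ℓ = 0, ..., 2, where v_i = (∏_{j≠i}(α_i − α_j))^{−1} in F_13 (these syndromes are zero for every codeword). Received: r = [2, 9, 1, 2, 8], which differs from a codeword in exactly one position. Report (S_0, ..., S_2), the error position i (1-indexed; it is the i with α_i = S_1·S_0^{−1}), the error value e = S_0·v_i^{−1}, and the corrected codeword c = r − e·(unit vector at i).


S = (1, 10, 9), error at position 4, error magnitude e = 8, c = [2, 9, 1, 7, 8].

Step 1: column multipliers v_i = (∏_{j≠i}(α_i − α_j))^{−1} mod 13.
  i = 1 (α = 2): (2−8)(2−3)(2−10)(2−9) = (−6)·(−1)·(−8)·(−7) = 336 ≡ 11, so v_1 = 11^{−1} = 6 (mod 13).
  i = 2 (α = 8): (8−2)(8−3)(8−10)(8−9) = 6·5·(−2)·(−1) = 60 ≡ 8, so v_2 = 8^{−1} = 5 (mod 13).
  i = 3 (α = 3): (3−2)(3−8)(3−10)(3−9) = 1·(−5)·(−7)·(−6) = −210 ≡ 11, so v_3 = 11^{−1} = 6 (mod 13).
  i = 4 (α = 10): (10−2)(10−8)(10−3)(10−9) = 8·2·7·1 = 112 ≡ 8, so v_4 = 8^{−1} = 5 (mod 13).
  i = 5 (α = 9): (9−2)(9−8)(9−3)(9−10) = 7·1·6·(−1) = −42 ≡ 10, so v_5 = 10^{−1} = 4 (mod 13).
  v = [6, 5, 6, 5, 4].
Step 2: syndromes of r = [2, 9, 1, 2, 8] (all sums mod 13).
  S_0 = Σ v_i r_i = 6·2 + 5·9 + 6·1 + 5·2 + 4·8 = 105 ≡ 1.
  S_1 = Σ v_i α_i r_i = 6·2·2 + 5·8·9 + 6·3·1 + 5·10·2 + 4·9·8 = 790 ≡ 10.
  α_i^2 mod 13 = [4, 12, 9, 9, 3].
  S_2 = Σ v_i α_i^2 r_i = 6·4·2 + 5·12·9 + 6·9·1 + 5·9·2 + 4·3·8 = 828 ≡ 9.
  S = (1, 10, 9) ≠ 0, so r is not a codeword (an error is present).
Step 3: locate the error. For a single error e at position i, S_ℓ = v_i·e·α_i^ℓ, so α_err = S_1/S_0.
  S_0^{−1} = 1^{−1} = 1 (mod 13), so α_err = 10·1 = 10 ≡ 10 = α_4. Error position i = 4.
  Consistency check: S_2/S_1 = 9·4 = 36 ≡ 10 = α_err ✓ (single-error assumption holds).
Step 4: error magnitude e = S_0/v_4 = S_0·∏_{j≠4}(α_4 − α_j) = 1·8 = 8 ≡ 8 (mod 13).
Step 5: correct position 4: c_4 = r_4 − e = 2 − 8 ≡ 7 (mod 13). Hence c = [2, 9, 1, 7, 8].
  Check: interpolating c through the α_i gives m(x) = 4 + 12·x (degree < 2) with m(α_i) = c_i for every i, so c is indeed a codeword.


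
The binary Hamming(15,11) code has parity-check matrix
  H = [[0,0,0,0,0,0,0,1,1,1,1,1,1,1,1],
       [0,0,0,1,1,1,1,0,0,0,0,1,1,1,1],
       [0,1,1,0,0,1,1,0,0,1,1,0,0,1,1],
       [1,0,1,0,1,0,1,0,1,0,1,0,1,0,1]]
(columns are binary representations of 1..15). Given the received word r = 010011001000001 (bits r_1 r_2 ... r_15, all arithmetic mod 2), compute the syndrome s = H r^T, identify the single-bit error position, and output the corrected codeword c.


s = (0, 1, 1, 1)^T, error position = 7, corrected codeword c = 010011101000001

Compute s = H r^T mod 2 one row at a time:
  s_1 = 0 + 1 + 0 + 0 + 0 + 0 + 0 + 1 = 2 ≡ 0 (mod 2).
  s_2 = 0 + 1 + 1 + 0 + 0 + 0 + 0 + 1 = 3 ≡ 1 (mod 2).
  s_3 = 1 + 0 + 1 + 0 + 0 + 0 + 0 + 1 = 3 ≡ 1 (mod 2).
  s_4 = 0 + 0 + 1 + 0 + 1 + 0 + 0 + 1 = 3 ≡ 1 (mod 2).
s = (0, 1, 1, 1)^T — this equals column 7 of H (binary 0111), so error is at position 7.
Correct: flip bit 7 of r = 010011001000001 to get c = 010011101000001.


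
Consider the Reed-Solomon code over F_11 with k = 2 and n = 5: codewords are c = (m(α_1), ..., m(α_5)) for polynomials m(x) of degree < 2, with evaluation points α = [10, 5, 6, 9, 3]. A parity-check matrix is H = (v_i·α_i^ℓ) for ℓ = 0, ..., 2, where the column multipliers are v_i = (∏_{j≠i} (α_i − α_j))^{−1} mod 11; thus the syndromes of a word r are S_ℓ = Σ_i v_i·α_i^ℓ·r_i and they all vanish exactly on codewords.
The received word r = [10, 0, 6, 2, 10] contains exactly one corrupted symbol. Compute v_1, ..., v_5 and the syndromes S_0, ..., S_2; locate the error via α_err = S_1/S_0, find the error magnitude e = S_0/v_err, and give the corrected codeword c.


S = (3, 8, 3), error at position 1, error magnitude e = 2, c = [8, 0, 6, 2, 10].

Step 1: column multipliers v_i = (∏_{j≠i}(α_i − α_j))^{−1} mod 11.
  i = 1 (α = 10): (10−5)(10−6)(10−9)(10−3) = 5·4·1·7 = 140 ≡ 8, so v_1 = 8^{−1} = 7 (mod 11).
  i = 2 (α = 5): (5−10)(5−6)(5−9)(5−3) = (−5)·(−1)·(−4)·2 = −40 ≡ 4, so v_2 = 4^{−1} = 3 (mod 11).
  i = 3 (α = 6): (6−10)(6−5)(6−9)(6−3) = (−4)·1·(−3)·3 = 36 ≡ 3, so v_3 = 3^{−1} = 4 (mod 11).
  i = 4 (α = 9): (9−10)(9−5)(9−6)(9−3) = (−1)·4·3·6 = −72 ≡ 5, so v_4 = 5^{−1} = 9 (mod 11).
  i = 5 (α = 3): (3−10)(3−5)(3−6)(3−9) = (−7)·(−2)·(−3)·(−6) = 252 ≡ 10, so v_5 = 10^{−1} = 10 (mod 11).
  v = [7, 3, 4, 9, 10].
Step 2: syndromes of r = [10, 0, 6, 2, 10] (all sums mod 11).
  S_0 = Σ v_i r_i = 7·10 + 3·0 + 4·6 + 9·2 + 10·10 = 212 ≡ 3.
  S_1 = Σ v_i α_i r_i = 7·10·10 + 3·5·0 + 4·6·6 + 9·9·2 + 10·3·10 = 1306 ≡ 8.
  α_i^2 mod 11 = [1, 3, 3, 4, 9].
  S_2 = Σ v_i α_i^2 r_i = 7·1·10 + 3·3·0 + 4·3·6 + 9·4·2 + 10·9·10 = 1114 ≡ 3.
  S = (3, 8, 3) ≠ 0, so r is not a codeword (an error is present).
Step 3: locate the error. For a single error e at position i, S_ℓ = v_i·e·α_i^ℓ, so α_err = S_1/S_0.
  S_0^{−1} = 3^{−1} = 4 (mod 11), so α_err = 8·4 = 32 ≡ 10 = α_1. Error position i = 1.
  Consistency check: S_2/S_1 = 3·7 = 21 ≡ 10 = α_err ✓ (single-error assumption holds).
Step 4: error magnitude e = S_0/v_1 = S_0·∏_{j≠1}(α_1 − α_j) = 3·8 = 24 ≡ 2 (mod 11).
Step 5: correct position 1: c_1 = r_1 − e = 10 − 2 ≡ 8 (mod 11). Hence c = [8, 0, 6, 2, 10].
  Check: interpolating c through the α_i gives m(x) = 3 + 6·x (degree < 2) with m(α_i) = c_i for every i, so c is indeed a codeword.


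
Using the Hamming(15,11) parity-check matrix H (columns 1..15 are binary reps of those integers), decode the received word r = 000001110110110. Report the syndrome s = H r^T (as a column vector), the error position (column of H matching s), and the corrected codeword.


s = (1, 0, 1, 1)^T, error position = 11, corrected codeword c = 000001110100110

Compute s = H r^T mod 2 one row at a time:
  s_1 = 1 + 0 + 1 + 1 + 0 + 1 + 1 + 0 = 5 ≡ 1 (mod 2).
  s_2 = 0 + 0 + 1 + 1 + 0 + 1 + 1 + 0 = 4 ≡ 0 (mod 2).
  s_3 = 0 + 0 + 1 + 1 + 1 + 1 + 1 + 0 = 5 ≡ 1 (mod 2).
  s_4 = 0 + 0 + 0 + 1 + 0 + 1 + 1 + 0 = 3 ≡ 1 (mod 2).
s = (1, 0, 1, 1)^T — this equals column 11 of H (binary 1011), so error is at position 11.
Correct: flip bit 11 of r = 000001110110110 to get c = 000001110100110.


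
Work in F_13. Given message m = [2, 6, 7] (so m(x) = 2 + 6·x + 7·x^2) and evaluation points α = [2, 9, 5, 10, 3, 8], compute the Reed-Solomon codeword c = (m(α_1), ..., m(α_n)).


c = [3, 12, 12, 8, 5, 4]

Message polynomial: m(x) = 2 + 6·x + 7·x^2 (mod 13).
For each evaluation point α_i, compute m(α_i) mod 13:
  α_1 = 2: Horner steps 7 → 7 → 3, so m(2) = 3.
  α_2 = 9: Horner steps 7 → 4 → 12, so m(9) = 12.
  α_3 = 5: Horner steps 7 → 2 → 12, so m(5) = 12.
  α_4 = 10: Horner steps 7 → 11 → 8, so m(10) = 8.
  α_5 = 3: Horner steps 7 → 1 → 5, so m(3) = 5.
  α_6 = 8: Horner steps 7 → 10 → 4, so m(8) = 4.
Codeword c = [3, 12, 12, 8, 5, 4] ∈ F_13^6.


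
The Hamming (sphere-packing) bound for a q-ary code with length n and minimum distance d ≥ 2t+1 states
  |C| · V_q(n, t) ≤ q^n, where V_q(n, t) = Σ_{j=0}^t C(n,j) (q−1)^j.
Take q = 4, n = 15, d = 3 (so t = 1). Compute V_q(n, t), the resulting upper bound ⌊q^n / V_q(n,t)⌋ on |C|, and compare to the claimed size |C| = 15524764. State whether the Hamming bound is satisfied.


V_q(n, t) = 46, q^n = 1073741824, Hamming bound = 23342213, |C| = 15524764 ≤ bound (satisfied).

Step 1: Compute V_q(n, t) = Σ_{j=0}^1 C(n, j) (q−1)^j.
  j = 0: C(15,0)·(3)^0 = 1·1 = 1.
  j = 1: C(15,1)·(3)^1 = 15·3 = 45.
  V_q(n, t) = 1 + 45 = 46.
Step 2: q^n = 4^15 = 1073741824.
Step 3: Hamming bound ⌊q^n / V_q(n,t)⌋ = ⌊1073741824/46⌋ = 23342213.
Step 4: Compare |C| = 15524764 to 23342213: satisfied.
The claimed |C| lies below the Hamming bound.


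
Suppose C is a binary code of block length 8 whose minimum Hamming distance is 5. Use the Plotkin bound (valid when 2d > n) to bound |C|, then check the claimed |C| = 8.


Plotkin bound M ≤ 4; given |C| = 8 > bound (violated).

Check applicability: 2d = 10, n = 8.
2d − n = 2 > 0, so Plotkin applies.
Compute d/(2d−n) = 5/2 ≈ 2.5000.
⌊d/(2d−n)⌋ = 2.
Plotkin bound: M ≤ 2·2 = 4.
Given |C| = 8, check: VIOLATED.
This |C| is above the Plotkin bound, so no binary code with n = 8, d = 5 and 8 codewords exists.


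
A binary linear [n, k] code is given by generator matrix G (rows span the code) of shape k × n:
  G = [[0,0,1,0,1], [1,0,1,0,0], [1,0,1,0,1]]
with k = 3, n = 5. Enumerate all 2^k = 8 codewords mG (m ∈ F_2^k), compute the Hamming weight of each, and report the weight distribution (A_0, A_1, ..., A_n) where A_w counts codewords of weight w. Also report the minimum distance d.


Weight distribution: A_0 = 1, A_1 = 3, A_2 = 3, A_3 = 1. Minimum distance d = 1.

Enumerate all 2^3 = 8 messages m ∈ F_2^3.
For each, compute codeword c = mG in F_2^5, then tally its weight.
  m = 000 → c = 00000, weight = 0.
  m = 100 → c = 00101, weight = 2.
  m = 010 → c = 10100, weight = 2.
  m = 110 → c = 10001, weight = 2.
  m = 001 → c = 10101, weight = 3.
  m = 101 → c = 10000, weight = 1.
  m = 011 → c = 00001, weight = 1.
  m = 111 → c = 00100, weight = 1.
Tally weights:
  weight 0: 1 codewords.
  weight 1: 3 codewords.
  weight 2: 3 codewords.
  weight 3: 1 codewords.
Minimum distance d = smallest w > 0 with A_w > 0 = 1.
Sanity: Σ A_w = 8 = 2^3 = 8 ✓.


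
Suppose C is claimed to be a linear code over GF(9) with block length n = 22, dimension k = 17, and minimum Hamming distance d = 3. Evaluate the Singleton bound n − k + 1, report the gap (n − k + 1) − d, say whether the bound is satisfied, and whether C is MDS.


Singleton RHS = n − k + 1 = 6, slack = 3, bound satisfied, not MDS.

Singleton bound: d ≤ n − k + 1.
Here n = 22, k = 17, so n − k + 1 = 6.
Given d = 3, check d ≤ 6: YES.
Slack = (n − k + 1) − d = 3.
The code is NOT MDS (slack = 3 > 0).
Description: the claimed parameters are [22, 17, 3]_9; such a code would be non-MDS.


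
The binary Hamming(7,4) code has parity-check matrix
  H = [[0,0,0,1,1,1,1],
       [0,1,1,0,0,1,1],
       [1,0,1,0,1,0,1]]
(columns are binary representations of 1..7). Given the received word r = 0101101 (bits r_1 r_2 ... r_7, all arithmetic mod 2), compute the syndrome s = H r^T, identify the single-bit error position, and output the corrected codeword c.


s = (1, 0, 0)^T, error position = 4, corrected codeword c = 0100101

Compute s = H r^T mod 2 one row at a time:
  s_1 = 1 + 1 + 0 + 1 = 3 ≡ 1 (mod 2).
  s_2 = 1 + 0 + 0 + 1 = 2 ≡ 0 (mod 2).
  s_3 = 0 + 0 + 1 + 1 = 2 ≡ 0 (mod 2).
s = (1, 0, 0)^T — this equals column 4 of H (binary 100), so error is at position 4.
Correct: flip bit 4 of r = 0101101 to get c = 0100101.


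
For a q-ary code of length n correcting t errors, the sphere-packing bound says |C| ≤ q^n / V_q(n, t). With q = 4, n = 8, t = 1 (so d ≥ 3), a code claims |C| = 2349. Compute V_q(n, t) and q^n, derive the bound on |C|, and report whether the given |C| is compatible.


V_q(n, t) = 25, q^n = 65536, Hamming bound = 2621, |C| = 2349 ≤ bound (satisfied).

Step 1: Compute V_q(n, t) = Σ_{j=0}^1 C(n, j) (q−1)^j.
  j = 0: C(8,0)·(3)^0 = 1·1 = 1.
  j = 1: C(8,1)·(3)^1 = 8·3 = 24.
  V_q(n, t) = 1 + 24 = 25.
Step 2: q^n = 4^8 = 65536.
Step 3: Hamming bound ⌊q^n / V_q(n,t)⌋ = ⌊65536/25⌋ = 2621.
Step 4: Compare |C| = 2349 to 2621: satisfied.
The claimed |C| lies below the Hamming bound.


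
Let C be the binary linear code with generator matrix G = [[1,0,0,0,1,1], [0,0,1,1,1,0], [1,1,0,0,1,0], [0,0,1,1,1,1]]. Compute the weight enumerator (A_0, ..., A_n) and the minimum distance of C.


Weight distribution: A_0 = 1, A_1 = 2, A_2 = 2, A_3 = 4, A_4 = 5, A_5 = 2. Minimum distance d = 1.

Enumerate all 2^4 = 16 messages m ∈ F_2^4.
For each, compute codeword c = mG in F_2^6, then tally its weight.
  m = 0000 → c = 000000, weight = 0.
  m = 1000 → c = 100011, weight = 3.
  m = 0100 → c = 001110, weight = 3.
  m = 1100 → c = 101101, weight = 4.
  m = 0010 → c = 110010, weight = 3.
  m = 1010 → c = 010001, weight = 2.
  m = 0110 → c = 111100, weight = 4.
  m = 1110 → c = 011111, weight = 5.
  m = 0001 → c = 001111, weight = 4.
  m = 1001 → c = 101100, weight = 3.
  m = 0101 → c = 000001, weight = 1.
  m = 1101 → c = 100010, weight = 2.
  m = 0011 → c = 111101, weight = 5.
  m = 1011 → c = 011110, weight = 4.
  m = 0111 → c = 110011, weight = 4.
  m = 1111 → c = 010000, weight = 1.
Tally weights:
  weight 0: 1 codewords.
  weight 1: 2 codewords.
  weight 2: 2 codewords.
  weight 3: 4 codewords.
  weight 4: 5 codewords.
  weight 5: 2 codewords.
Minimum distance d = smallest w > 0 with A_w > 0 = 1.
Sanity: Σ A_w = 16 = 2^4 = 16 ✓.


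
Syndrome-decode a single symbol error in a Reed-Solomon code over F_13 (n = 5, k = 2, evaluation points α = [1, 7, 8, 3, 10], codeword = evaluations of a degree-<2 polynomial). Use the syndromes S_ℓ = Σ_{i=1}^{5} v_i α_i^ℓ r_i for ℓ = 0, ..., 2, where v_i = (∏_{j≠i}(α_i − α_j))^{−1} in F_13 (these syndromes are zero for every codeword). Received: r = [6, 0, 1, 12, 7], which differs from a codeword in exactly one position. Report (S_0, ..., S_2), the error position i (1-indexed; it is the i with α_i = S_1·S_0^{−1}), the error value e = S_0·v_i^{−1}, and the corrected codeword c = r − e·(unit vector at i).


S = (4, 2, 1), error at position 2, error magnitude e = 2, c = [6, 11, 1, 12, 7].

Step 1: column multipliers v_i = (∏_{j≠i}(α_i − α_j))^{−1} mod 13.
  i = 1 (α = 1): (1−7)(1−8)(1−3)(1−10) = (−6)·(−7)·(−2)·(−9) = 756 ≡ 2, so v_1 = 2^{−1} = 7 (mod 13).
  i = 2 (α = 7): (7−1)(7−8)(7−3)(7−10) = 6·(−1)·4·(−3) = 72 ≡ 7, so v_2 = 7^{−1} = 2 (mod 13).
  i = 3 (α = 8): (8−1)(8−7)(8−3)(8−10) = 7·1·5·(−2) = −70 ≡ 8, so v_3 = 8^{−1} = 5 (mod 13).
  i = 4 (α = 3): (3−1)(3−7)(3−8)(3−10) = 2·(−4)·(−5)·(−7) = −280 ≡ 6, so v_4 = 6^{−1} = 11 (mod 13).
  i = 5 (α = 10): (10−1)(10−7)(10−8)(10−3) = 9·3·2·7 = 378 ≡ 1, so v_5 = 1^{−1} = 1 (mod 13).
  v = [7, 2, 5, 11, 1].
Step 2: syndromes of r = [6, 0, 1, 12, 7] (all sums mod 13).
  S_0 = Σ v_i r_i = 7·6 + 2·0 + 5·1 + 11·12 + 1·7 = 186 ≡ 4.
  S_1 = Σ v_i α_i r_i = 7·1·6 + 2·7·0 + 5·8·1 + 11·3·12 + 1·10·7 = 548 ≡ 2.
  α_i^2 mod 13 = [1, 10, 12, 9, 9].
  S_2 = Σ v_i α_i^2 r_i = 7·1·6 + 2·10·0 + 5·12·1 + 11·9·12 + 1·9·7 = 1353 ≡ 1.
  S = (4, 2, 1) ≠ 0, so r is not a codeword (an error is present).
Step 3: locate the error. For a single error e at position i, S_ℓ = v_i·e·α_i^ℓ, so α_err = S_1/S_0.
  S_0^{−1} = 4^{−1} = 10 (mod 13), so α_err = 2·10 = 20 ≡ 7 = α_2. Error position i = 2.
  Consistency check: S_2/S_1 = 1·7 = 7 ≡ 7 = α_err ✓ (single-error assumption holds).
Step 4: error magnitude e = S_0/v_2 = S_0·∏_{j≠2}(α_2 − α_j) = 4·7 = 28 ≡ 2 (mod 13).
Step 5: correct position 2: c_2 = r_2 − e = 0 − 2 ≡ 11 (mod 13). Hence c = [6, 11, 1, 12, 7].
  Check: interpolating c through the α_i gives m(x) = 3 + 3·x (degree < 2) with m(α_i) = c_i for every i, so c is indeed a codeword.


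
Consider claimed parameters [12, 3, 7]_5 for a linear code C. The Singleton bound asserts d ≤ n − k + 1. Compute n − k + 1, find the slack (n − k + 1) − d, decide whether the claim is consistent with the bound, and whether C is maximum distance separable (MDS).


Singleton RHS = n − k + 1 = 10, slack = 3, bound satisfied, not MDS.

Singleton bound: d ≤ n − k + 1.
Here n = 12, k = 3, so n − k + 1 = 10.
Given d = 7, check d ≤ 10: YES.
Slack = (n − k + 1) − d = 3.
The code is NOT MDS (slack = 3 > 0).
Description: the claimed parameters are [12, 3, 7]_5; such a code would be non-MDS.


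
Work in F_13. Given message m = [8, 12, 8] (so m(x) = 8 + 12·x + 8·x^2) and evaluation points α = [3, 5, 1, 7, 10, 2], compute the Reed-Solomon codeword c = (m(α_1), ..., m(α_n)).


c = [12, 8, 2, 3, 5, 12]

Message polynomial: m(x) = 8 + 12·x + 8·x^2 (mod 13).
For each evaluation point α_i, compute m(α_i) mod 13:
  α_1 = 3: Horner steps 8 → 10 → 12, so m(3) = 12.
  α_2 = 5: Horner steps 8 → 0 → 8, so m(5) = 8.
  α_3 = 1: Horner steps 8 → 7 → 2, so m(1) = 2.
  α_4 = 7: Horner steps 8 → 3 → 3, so m(7) = 3.
  α_5 = 10: Horner steps 8 → 1 → 5, so m(10) = 5.
  α_6 = 2: Horner steps 8 → 2 → 12, so m(2) = 12.
Codeword c = [12, 8, 2, 3, 5, 12] ∈ F_13^6.


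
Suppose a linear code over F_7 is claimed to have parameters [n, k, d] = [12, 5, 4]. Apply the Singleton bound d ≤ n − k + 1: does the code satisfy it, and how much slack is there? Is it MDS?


Singleton RHS = n − k + 1 = 8, slack = 4, bound satisfied, not MDS.

Singleton bound: d ≤ n − k + 1.
Here n = 12, k = 5, so n − k + 1 = 8.
Given d = 4, check d ≤ 8: YES.
Slack = (n − k + 1) − d = 4.
The code is NOT MDS (slack = 4 > 0).
Description: the claimed parameters are [12, 5, 4]_7; such a code would be non-MDS.
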